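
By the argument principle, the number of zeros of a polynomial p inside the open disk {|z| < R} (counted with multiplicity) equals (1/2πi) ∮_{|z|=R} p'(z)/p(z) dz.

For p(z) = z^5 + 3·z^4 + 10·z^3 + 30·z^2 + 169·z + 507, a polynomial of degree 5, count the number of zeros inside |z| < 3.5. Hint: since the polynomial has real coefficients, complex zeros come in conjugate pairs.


The zeros of p are: -3, (-2 + 3i), (-2 - 3i), (2 + 3i), (2 - 3i).
Their magnitudes are: 3, 3.606, 3.606, 3.606, 3.606.
Zeros with |z| < R = 3.5: -3.
Count = 1.
By the argument principle, (1/2πi) ∮_{|z|=R} p'(z)/p(z) dz equals exactly this count.

Number of zeros inside |z| < 3.5: 1.


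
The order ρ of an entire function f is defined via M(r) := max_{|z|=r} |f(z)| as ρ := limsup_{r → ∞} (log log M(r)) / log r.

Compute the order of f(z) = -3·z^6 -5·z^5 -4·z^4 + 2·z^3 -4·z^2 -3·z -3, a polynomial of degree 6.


|f(z)| ≤ Σ|c_k|·r^k = O(r^6) as r → ∞. Polynomial growth is O(e^{r^ε}) for every ε > 0 (since r^6/e^{r^ε} → 0), so ρ ≤ ε for all ε > 0, i.e. ρ = 0. Every nonconstant polynomial has order 0.
Therefore ρ = 0.

Order ρ = 0.


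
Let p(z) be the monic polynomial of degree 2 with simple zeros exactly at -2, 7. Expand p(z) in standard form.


The polynomial is p(z) = ∏_{α ∈ S} (z − α), where S = {-2, 7}.
Expanding the product yields: p(z) = z^2 -5·z -14.
The resulting polynomial has degree 2 and real coefficients as required.

p(z) = z^2 -5·z -14.


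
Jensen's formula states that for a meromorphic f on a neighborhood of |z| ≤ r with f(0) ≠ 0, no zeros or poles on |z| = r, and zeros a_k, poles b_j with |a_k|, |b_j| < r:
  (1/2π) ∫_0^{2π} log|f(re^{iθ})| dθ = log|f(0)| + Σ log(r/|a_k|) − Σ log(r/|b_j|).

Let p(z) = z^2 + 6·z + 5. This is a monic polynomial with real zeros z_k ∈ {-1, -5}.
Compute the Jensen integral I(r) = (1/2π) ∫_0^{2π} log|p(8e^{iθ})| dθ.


Zeros: -5, -1; r = 8.
Inside |z| < r: -5, -1. Outside (|z| ≥ r): ∅.
p(0) = 5, so log|p(0)| = log(5) = 1.6094.
Apply Jensen: I(r) = log|p(0)| + Σ_k log(r/|z_k|), summed over zeros inside |z| < r.
  log(r/|z_k|) for z_k = -1: log(8/1) = 2.0794
  log(r/|z_k|) for z_k = -5: log(8/5) = 0.4700
Sum over inside zeros: 2.5494.
I(r) = log|p(0)| + (inside sum) = 1.6094 + 2.5494 = 4.1589.
Closed form (all zeros inside, monic): I(r) = n·log(r) = 2·log(8) = 4.1589. ✓

I(r) ≈ 4.1589.


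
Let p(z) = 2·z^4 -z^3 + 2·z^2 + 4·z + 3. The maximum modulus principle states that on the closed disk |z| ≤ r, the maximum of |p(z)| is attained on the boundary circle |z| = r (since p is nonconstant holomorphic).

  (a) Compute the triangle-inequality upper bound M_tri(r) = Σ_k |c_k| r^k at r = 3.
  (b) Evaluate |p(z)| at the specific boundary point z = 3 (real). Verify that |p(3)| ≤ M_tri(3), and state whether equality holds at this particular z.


Coefficients: c_0 = 3, c_1 = 4, c_2 = 2, c_3 = -1, c_4 = 2. Radius r = 3.
Part (a). Triangle bound: M_tri(r) = Σ_k |c_k| r^k
  = |3|·3^0 + |4|·3^1 + |2|·3^2 + |-1|·3^3 + |2|·3^4
  = 3 + 12 + 18 + 27 + 162 = 222.
This bounds M(r) := max_{|z|=r} |p(z)| from above; equality holds iff all terms c_k z^k can be made to align in phase at a single z on |z|=r.
Part (b). At z = 3 (real, on the circle |z| = r):
  p(3) = (3)·3^0 + (4)·3^1 + (2)·3^2 + (-1)·3^3 + (2)·3^4 = 168.
  |p(3)| = 168.
Check: |p(3)| = 168 ≤ 222 = M_tri(3). ✓ Equality does not hold at z = 3 (the coefficients have mixed signs, so the terms do not all align in phase there).

M_tri(3) = 222; |p(3)| = 168; equality at z=3: no.


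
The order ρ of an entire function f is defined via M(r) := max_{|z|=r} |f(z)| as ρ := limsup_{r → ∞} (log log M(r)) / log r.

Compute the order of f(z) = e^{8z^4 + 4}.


|e^{8z^4 + 4}| = e^{Re(8·z^4) + 4} ≤ e^{8|z|^4 + 4} = e^{8r^4 + 4} on |z| = r, so ρ ≤ 4. Choosing z on |z|=r so that 8·z^4 is real positive (always possible by picking arg z appropriately) gives |f(z)| = e^{8r^4 + 4}, matching the bound. The additive constant 4 does not affect log log M(r) ~ 4·log r. Hence ρ = 4.
Therefore ρ = 4.

Order ρ = 4.


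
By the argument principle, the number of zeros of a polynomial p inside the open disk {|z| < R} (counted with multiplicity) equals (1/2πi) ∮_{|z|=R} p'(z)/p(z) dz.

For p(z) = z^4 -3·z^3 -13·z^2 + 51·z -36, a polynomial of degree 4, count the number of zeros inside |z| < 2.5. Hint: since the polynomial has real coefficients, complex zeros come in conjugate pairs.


The zeros of p are: 3, 1, -4, 3.
Their magnitudes are: 3, 1, 4, 3.
Zeros with |z| < R = 2.5: 1.
Count = 1.
By the argument principle, (1/2πi) ∮_{|z|=R} p'(z)/p(z) dz equals exactly this count.

Number of zeros inside |z| < 2.5: 1.


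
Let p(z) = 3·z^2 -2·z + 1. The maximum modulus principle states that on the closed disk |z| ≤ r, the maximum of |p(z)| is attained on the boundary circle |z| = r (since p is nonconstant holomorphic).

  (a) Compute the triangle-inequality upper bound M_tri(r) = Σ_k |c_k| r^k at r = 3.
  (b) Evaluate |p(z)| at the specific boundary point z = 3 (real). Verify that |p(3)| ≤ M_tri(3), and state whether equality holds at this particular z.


Coefficients: c_0 = 1, c_1 = -2, c_2 = 3. Radius r = 3.
Part (a). Triangle bound: M_tri(r) = Σ_k |c_k| r^k
  = |1|·3^0 + |-2|·3^1 + |3|·3^2
  = 1 + 6 + 27 = 34.
This bounds M(r) := max_{|z|=r} |p(z)| from above; equality holds iff all terms c_k z^k can be made to align in phase at a single z on |z|=r.
Part (b). At z = 3 (real, on the circle |z| = r):
  p(3) = (1)·3^0 + (-2)·3^1 + (3)·3^2 = 22.
  |p(3)| = 22.
Check: |p(3)| = 22 ≤ 34 = M_tri(3). ✓ Equality does not hold at z = 3 (the coefficients have mixed signs, so the terms do not all align in phase there).

M_tri(3) = 34; |p(3)| = 22; equality at z=3: no.


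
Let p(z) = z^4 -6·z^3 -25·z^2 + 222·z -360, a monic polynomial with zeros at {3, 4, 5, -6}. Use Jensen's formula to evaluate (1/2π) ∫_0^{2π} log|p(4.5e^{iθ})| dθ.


Zeros: -6, 3, 4, 5; r = 4.5.
Inside |z| < r: 3, 4. Outside (|z| ≥ r): -6, 5.
p(0) = -360, so log|p(0)| = log(360) = 5.8861.
Apply Jensen: I(r) = log|p(0)| + Σ_k log(r/|z_k|), summed over zeros inside |z| < r.
  log(r/|z_k|) for z_k = 3: log(4.5/3) = 0.4055
  log(r/|z_k|) for z_k = 4: log(4.5/4) = 0.1178
  Outside zeros (-6, 5) contribute nothing to the Jensen sum.
Sum over inside zeros: 0.5232.
I(r) = log|p(0)| + (inside sum) = 5.8861 + 0.5232 = 6.4094.
Note: since some zeros are outside |z| ≤ r, the simplified n·log(r) form does NOT apply — only the inside zeros contribute.

I(r) ≈ 6.4094.


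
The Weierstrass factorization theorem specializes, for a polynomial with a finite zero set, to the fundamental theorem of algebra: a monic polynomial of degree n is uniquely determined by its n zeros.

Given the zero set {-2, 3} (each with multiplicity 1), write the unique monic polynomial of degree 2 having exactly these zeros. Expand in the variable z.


The polynomial is p(z) = ∏_{α ∈ S} (z − α), where S = {-2, 3}.
Expanding the product yields: p(z) = z^2 -z -6.
The resulting polynomial has degree 2 and real coefficients as required.

p(z) = z^2 -z -6.


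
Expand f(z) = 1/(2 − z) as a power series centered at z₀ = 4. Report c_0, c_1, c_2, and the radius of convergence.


Let w = z − z₀, so z = z₀ + w.
Then 2 − z = 2 − (z₀ + w) = (2 − z₀) − w = -2 − w.
f(z) = 1/(-2 − w) = (1/(-2)) · 1/(1 − w/(-2)) = Σ_{n≥0} w^n / (-2)^(n+1).
So c_n = 1/(-2)^(n+1):
  c_0 = 1/(-2)^1 = -1/2.
  c_1 = 1/(-2)^2 = 1/4.
  c_2 = 1/(-2)^3 = -1/8.
The series is valid for |w/d| < 1, i.e. |z − z₀| < |d|.
Radius of convergence: R = |2 − z₀| = |-2| = 2 (distance from z₀ to the singularity z = 2).

c_0 = -1/2, c_1 = 1/4, c_2 = -1/8; R = 2.


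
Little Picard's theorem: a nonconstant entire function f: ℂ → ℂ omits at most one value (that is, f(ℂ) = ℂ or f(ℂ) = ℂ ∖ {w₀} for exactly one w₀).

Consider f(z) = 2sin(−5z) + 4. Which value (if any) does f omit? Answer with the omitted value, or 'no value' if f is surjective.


Little Picard bounds the complement of f(ℂ) to at most one point.
sin is entire and surjective onto ℂ: for every w ∈ ℂ, sin(ζ) = w has a solution ζ ∈ ℂ (e.g., via the complex inverse arcsin). With ζ = −5z this gives z = ζ/(-5). Then 2·sin(−5z) takes every value in 2·ℂ = ℂ, and adding 4 is a bijection of ℂ. So f is surjective and omits no value. (Note: only on the real line is sin bounded by [−1, 1].)

Omitted value: no value.


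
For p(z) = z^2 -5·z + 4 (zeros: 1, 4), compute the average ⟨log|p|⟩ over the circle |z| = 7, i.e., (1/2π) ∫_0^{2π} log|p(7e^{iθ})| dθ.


Zeros: 1, 4; r = 7.
Inside |z| < r: 1, 4. Outside (|z| ≥ r): ∅.
p(0) = 4, so log|p(0)| = log(4) = 1.3863.
Apply Jensen: I(r) = log|p(0)| + Σ_k log(r/|z_k|), summed over zeros inside |z| < r.
  log(r/|z_k|) for z_k = 1: log(7/1) = 1.9459
  log(r/|z_k|) for z_k = 4: log(7/4) = 0.5596
Sum over inside zeros: 2.5055.
I(r) = log|p(0)| + (inside sum) = 1.3863 + 2.5055 = 3.8918.
Closed form (all zeros inside, monic): I(r) = n·log(r) = 2·log(7) = 3.8918. ✓

I(r) ≈ 3.8918.


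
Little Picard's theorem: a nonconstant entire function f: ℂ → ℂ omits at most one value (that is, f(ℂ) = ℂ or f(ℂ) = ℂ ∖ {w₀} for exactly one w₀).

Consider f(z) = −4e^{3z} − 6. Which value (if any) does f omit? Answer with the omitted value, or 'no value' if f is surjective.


Little Picard bounds the complement of f(ℂ) to at most one point.
e^{3z} is never zero on ℂ, so -4·e^{3z} takes every value in ℂ ∖ {0}. Adding -6 shifts the range to ℂ ∖ {-6}. Thus f omits exactly the value -6.

Omitted value: -6.


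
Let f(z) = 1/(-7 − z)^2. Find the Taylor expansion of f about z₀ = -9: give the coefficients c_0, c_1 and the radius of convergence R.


Let w = z − z₀, so z = z₀ + w.
Then -7 − z = -7 − (z₀ + w) = (-7 − z₀) − w = 2 − w.
f(z) = 1/(2 − w)^2 = (1/(2)^2) · (1 − w/(2))^{−2}.
By the binomial series (1−u)^{−2} = Σ_{n≥0} C(n+1, 1) u^n for |u|<1, with u = w/(2):
  c_n = C(n+1, 1) / (2)^(n+2).
  c_0 = 1/(2)^2 = 1/4.
  c_1 = 2/(2)^3 = 1/4.
The series is valid for |w/d| < 1, i.e. |z − z₀| < |d|.
Radius of convergence: R = |-7 − z₀| = |2| = 2 (distance from z₀ to the singularity z = -7).

c_0 = 1/4, c_1 = 1/4; R = 2.


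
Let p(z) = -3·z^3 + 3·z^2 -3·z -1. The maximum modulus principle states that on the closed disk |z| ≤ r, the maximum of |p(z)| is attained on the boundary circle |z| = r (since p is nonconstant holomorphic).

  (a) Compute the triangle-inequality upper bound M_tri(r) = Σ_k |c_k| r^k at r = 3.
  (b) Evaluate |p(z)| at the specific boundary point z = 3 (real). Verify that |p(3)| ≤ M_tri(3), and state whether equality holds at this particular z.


Coefficients: c_0 = -1, c_1 = -3, c_2 = 3, c_3 = -3. Radius r = 3.
Part (a). Triangle bound: M_tri(r) = Σ_k |c_k| r^k
  = |-1|·3^0 + |-3|·3^1 + |3|·3^2 + |-3|·3^3
  = 1 + 9 + 27 + 81 = 118.
This bounds M(r) := max_{|z|=r} |p(z)| from above; equality holds iff all terms c_k z^k can be made to align in phase at a single z on |z|=r.
Part (b). At z = 3 (real, on the circle |z| = r):
  p(3) = (-1)·3^0 + (-3)·3^1 + (3)·3^2 + (-3)·3^3 = -64.
  |p(3)| = 64.
Check: |p(3)| = 64 ≤ 118 = M_tri(3). ✓ Equality does not hold at z = 3 (the coefficients have mixed signs, so the terms do not all align in phase there).

M_tri(3) = 118; |p(3)| = 64; equality at z=3: no.


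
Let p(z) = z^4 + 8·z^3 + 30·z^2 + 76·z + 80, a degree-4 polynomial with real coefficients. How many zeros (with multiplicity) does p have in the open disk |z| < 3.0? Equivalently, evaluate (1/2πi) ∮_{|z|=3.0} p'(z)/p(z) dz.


The zeros of p are: (-1 + 3i), (-1 - 3i), -2, -4.
Their magnitudes are: 3.162, 3.162, 2, 4.
Zeros with |z| < R = 3.0: -2.
Count = 1.
By the argument principle, (1/2πi) ∮_{|z|=R} p'(z)/p(z) dz equals exactly this count.

Number of zeros inside |z| < 3.0: 1.


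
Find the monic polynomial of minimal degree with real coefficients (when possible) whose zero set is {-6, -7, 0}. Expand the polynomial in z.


The polynomial is p(z) = ∏_{α ∈ S} (z − α), where S = {-6, -7, 0}.
Expanding the product yields: p(z) = z^3 + 13·z^2 + 42·z.
The resulting polynomial has degree 3 and real coefficients as required.

p(z) = z^3 + 13·z^2 + 42·z.


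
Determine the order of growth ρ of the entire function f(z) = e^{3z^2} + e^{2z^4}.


Each summand is entire of order 2 and 4 respectively (as in the single-exponential case). The order of a sum is at most the max of the orders, so ρ ≤ 4. For the lower bound: on |z|=r choose arg z so that 2z^4 is real positive; then |e^{2z^4}| = e^{2r^4} while |e^{3z^2}| ≤ e^{3r^2} = o(e^{2r^4}). So |f| ≥ e^{2r^4}(1 − o(1)) and ρ ≥ 4. Hence ρ = max(2, 4) = 4.
Therefore ρ = 4.

Order ρ = 4.


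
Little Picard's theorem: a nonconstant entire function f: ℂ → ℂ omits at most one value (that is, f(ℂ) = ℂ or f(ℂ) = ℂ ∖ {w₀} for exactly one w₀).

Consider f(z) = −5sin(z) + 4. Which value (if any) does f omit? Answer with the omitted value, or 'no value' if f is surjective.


Little Picard bounds the complement of f(ℂ) to at most one point.
sin is entire and surjective onto ℂ: for every w ∈ ℂ, sin(ζ) = w has a solution ζ ∈ ℂ (e.g., via the complex inverse arcsin). With ζ = z this gives z = ζ/(1). Then -5·sin(z) takes every value in -5·ℂ = ℂ, and adding 4 is a bijection of ℂ. So f is surjective and omits no value. (Note: only on the real line is sin bounded by [−1, 1].)

Omitted value: no value.


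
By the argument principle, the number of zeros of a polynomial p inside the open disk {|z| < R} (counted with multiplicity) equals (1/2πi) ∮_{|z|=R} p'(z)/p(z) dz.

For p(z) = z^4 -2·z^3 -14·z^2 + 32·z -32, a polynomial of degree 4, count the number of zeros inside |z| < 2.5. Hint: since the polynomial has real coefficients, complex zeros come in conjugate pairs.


The zeros of p are: 4, -4, (1 + 1i), (1 - 1i).
Their magnitudes are: 4, 4, 1.414, 1.414.
Zeros with |z| < R = 2.5: (1 + 1i), (1 - 1i).
Count = 2.
By the argument principle, (1/2πi) ∮_{|z|=R} p'(z)/p(z) dz equals exactly this count.

Number of zeros inside |z| < 2.5: 2.


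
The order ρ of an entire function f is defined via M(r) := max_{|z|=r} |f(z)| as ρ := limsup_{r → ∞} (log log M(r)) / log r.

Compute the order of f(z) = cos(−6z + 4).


cos(w) is a linear combination of e^{iw} and e^{−iw} (or e^w, e^{−w} in the hyperbolic case), so |cos(w)| ≤ e^{|w|}. With w = −6z + 4, |w| ≤ 6|z| + 4 = 6r + 4 on |z| = r, giving M(r) ≤ e^{6r + 4}, so ρ ≤ 1. On a suitable ray (z = it for sin/cos; z = t for sinh/cosh, t real → ∞), |cos(−6z + 4)| grows like e^{6|t|}/2, so ρ ≥ 1. Hence ρ = 1.
Therefore ρ = 1.

Order ρ = 1.


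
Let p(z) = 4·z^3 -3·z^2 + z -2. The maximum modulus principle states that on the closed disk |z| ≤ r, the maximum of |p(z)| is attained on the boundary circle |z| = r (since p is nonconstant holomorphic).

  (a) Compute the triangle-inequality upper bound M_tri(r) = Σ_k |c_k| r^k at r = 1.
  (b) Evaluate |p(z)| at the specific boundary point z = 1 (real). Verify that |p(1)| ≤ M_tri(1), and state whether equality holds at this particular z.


Coefficients: c_0 = -2, c_1 = 1, c_2 = -3, c_3 = 4. Radius r = 1.
Part (a). Triangle bound: M_tri(r) = Σ_k |c_k| r^k
  = |-2|·1^0 + |1|·1^1 + |-3|·1^2 + |4|·1^3
  = 2 + 1 + 3 + 4 = 10.
This bounds M(r) := max_{|z|=r} |p(z)| from above; equality holds iff all terms c_k z^k can be made to align in phase at a single z on |z|=r.
Part (b). At z = 1 (real, on the circle |z| = r):
  p(1) = (-2)·1^0 + (1)·1^1 + (-3)·1^2 + (4)·1^3 = 0.
  |p(1)| = 0.
Check: |p(1)| = 0 ≤ 10 = M_tri(1). ✓ Equality does not hold at z = 1 (the coefficients have mixed signs, so the terms do not all align in phase there).

M_tri(1) = 10; |p(1)| = 0; equality at z=1: no.


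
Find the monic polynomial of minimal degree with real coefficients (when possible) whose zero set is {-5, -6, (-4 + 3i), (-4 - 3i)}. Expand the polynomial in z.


The polynomial is p(z) = ∏_{α ∈ S} (z − α), where S = {-5, -6, (-4 + 3i), (-4 - 3i)}.
Expanding the product yields: p(z) = z^4 + 19·z^3 + 143·z^2 + 515·z + 750.
Note conjugate pairs combine to real quadratics: (z − (-4+3i))(z − (-4−3i)) = z² + 8z + 25.
The resulting polynomial has degree 4 and real coefficients as required.

p(z) = z^4 + 19·z^3 + 143·z^2 + 515·z + 750.


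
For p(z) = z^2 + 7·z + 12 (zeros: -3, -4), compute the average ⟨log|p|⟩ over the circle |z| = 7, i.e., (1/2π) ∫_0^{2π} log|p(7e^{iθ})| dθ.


Zeros: -4, -3; r = 7.
Inside |z| < r: -4, -3. Outside (|z| ≥ r): ∅.
p(0) = 12, so log|p(0)| = log(12) = 2.4849.
Apply Jensen: I(r) = log|p(0)| + Σ_k log(r/|z_k|), summed over zeros inside |z| < r.
  log(r/|z_k|) for z_k = -3: log(7/3) = 0.8473
  log(r/|z_k|) for z_k = -4: log(7/4) = 0.5596
Sum over inside zeros: 1.4069.
I(r) = log|p(0)| + (inside sum) = 2.4849 + 1.4069 = 3.8918.
Closed form (all zeros inside, monic): I(r) = n·log(r) = 2·log(7) = 3.8918. ✓

I(r) ≈ 3.8918.


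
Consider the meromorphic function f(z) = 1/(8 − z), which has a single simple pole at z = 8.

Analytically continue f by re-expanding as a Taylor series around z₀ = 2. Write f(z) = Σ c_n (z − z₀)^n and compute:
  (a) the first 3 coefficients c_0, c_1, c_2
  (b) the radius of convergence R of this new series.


Let w = z − z₀, so z = z₀ + w.
Then 8 − z = 8 − (z₀ + w) = (8 − z₀) − w = 6 − w.
f(z) = 1/(6 − w) = (1/(6)) · 1/(1 − w/(6)) = Σ_{n≥0} w^n / (6)^(n+1).
So c_n = 1/(6)^(n+1):
  c_0 = 1/(6)^1 = 1/6.
  c_1 = 1/(6)^2 = 1/36.
  c_2 = 1/(6)^3 = 1/216.
The series is valid for |w/d| < 1, i.e. |z − z₀| < |d|.
Radius of convergence: R = |8 − z₀| = |6| = 6 (distance from z₀ to the singularity z = 8).

c_0 = 1/6, c_1 = 1/36, c_2 = 1/216; R = 6.


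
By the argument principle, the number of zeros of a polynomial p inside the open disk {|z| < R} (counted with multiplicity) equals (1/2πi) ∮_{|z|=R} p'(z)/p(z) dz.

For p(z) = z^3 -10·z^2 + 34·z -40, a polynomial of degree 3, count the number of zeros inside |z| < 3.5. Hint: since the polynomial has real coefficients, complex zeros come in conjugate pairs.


The zeros of p are: (3 + 1i), (3 - 1i), 4.
Their magnitudes are: 3.162, 3.162, 4.
Zeros with |z| < R = 3.5: (3 + 1i), (3 - 1i).
Count = 2.
By the argument principle, (1/2πi) ∮_{|z|=R} p'(z)/p(z) dz equals exactly this count.

Number of zeros inside |z| < 3.5: 2.


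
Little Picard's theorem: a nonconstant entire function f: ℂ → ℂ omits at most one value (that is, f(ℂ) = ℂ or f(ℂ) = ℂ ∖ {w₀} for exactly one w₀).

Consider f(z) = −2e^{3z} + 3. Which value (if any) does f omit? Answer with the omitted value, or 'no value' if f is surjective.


Little Picard bounds the complement of f(ℂ) to at most one point.
e^{3z} is never zero on ℂ, so -2·e^{3z} takes every value in ℂ ∖ {0}. Adding 3 shifts the range to ℂ ∖ {3}. Thus f omits exactly the value 3.

Omitted value: 3.


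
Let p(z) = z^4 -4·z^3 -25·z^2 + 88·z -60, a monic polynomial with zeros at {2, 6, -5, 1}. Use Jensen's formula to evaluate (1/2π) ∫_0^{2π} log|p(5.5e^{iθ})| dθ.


Zeros: -5, 1, 2, 6; r = 5.5.
Inside |z| < r: -5, 1, 2. Outside (|z| ≥ r): 6.
p(0) = -60, so log|p(0)| = log(60) = 4.0943.
Apply Jensen: I(r) = log|p(0)| + Σ_k log(r/|z_k|), summed over zeros inside |z| < r.
  log(r/|z_k|) for z_k = 2: log(5.5/2) = 1.0116
  log(r/|z_k|) for z_k = -5: log(5.5/5) = 0.0953
  log(r/|z_k|) for z_k = 1: log(5.5/1) = 1.7047
  Outside zeros (6) contribute nothing to the Jensen sum.
Sum over inside zeros: 2.8117.
I(r) = log|p(0)| + (inside sum) = 4.0943 + 2.8117 = 6.9060.
Note: since some zeros are outside |z| ≤ r, the simplified n·log(r) form does NOT apply — only the inside zeros contribute.

I(r) ≈ 6.9060.


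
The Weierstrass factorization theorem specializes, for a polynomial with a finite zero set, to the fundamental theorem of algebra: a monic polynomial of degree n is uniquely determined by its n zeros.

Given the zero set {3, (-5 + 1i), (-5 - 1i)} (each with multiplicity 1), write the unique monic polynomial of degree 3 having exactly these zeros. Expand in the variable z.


The polynomial is p(z) = ∏_{α ∈ S} (z − α), where S = {3, (-5 + 1i), (-5 - 1i)}.
Expanding the product yields: p(z) = z^3 + 7·z^2 -4·z -78.
Note conjugate pairs combine to real quadratics: (z − (-5+1i))(z − (-5−1i)) = z² + 10z + 26.
The resulting polynomial has degree 3 and real coefficients as required.

p(z) = z^3 + 7·z^2 -4·z -78.


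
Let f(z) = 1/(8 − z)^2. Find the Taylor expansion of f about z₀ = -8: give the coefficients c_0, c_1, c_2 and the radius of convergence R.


Let w = z − z₀, so z = z₀ + w.
Then 8 − z = 8 − (z₀ + w) = (8 − z₀) − w = 16 − w.
f(z) = 1/(16 − w)^2 = (1/(16)^2) · (1 − w/(16))^{−2}.
By the binomial series (1−u)^{−2} = Σ_{n≥0} C(n+1, 1) u^n for |u|<1, with u = w/(16):
  c_n = C(n+1, 1) / (16)^(n+2).
  c_0 = 1/(16)^2 = 1/256.
  c_1 = 2/(16)^3 = 1/2048.
  c_2 = 3/(16)^4 = 3/65536.
The series is valid for |w/d| < 1, i.e. |z − z₀| < |d|.
Radius of convergence: R = |8 − z₀| = |16| = 16 (distance from z₀ to the singularity z = 8).

c_0 = 1/256, c_1 = 1/2048, c_2 = 3/65536; R = 16.


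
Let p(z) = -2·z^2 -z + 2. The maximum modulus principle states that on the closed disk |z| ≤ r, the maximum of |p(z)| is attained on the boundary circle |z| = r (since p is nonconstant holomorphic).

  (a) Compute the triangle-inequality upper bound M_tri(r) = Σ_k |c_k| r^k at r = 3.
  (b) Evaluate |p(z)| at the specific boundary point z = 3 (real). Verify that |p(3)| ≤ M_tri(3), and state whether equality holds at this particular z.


Coefficients: c_0 = 2, c_1 = -1, c_2 = -2. Radius r = 3.
Part (a). Triangle bound: M_tri(r) = Σ_k |c_k| r^k
  = |2|·3^0 + |-1|·3^1 + |-2|·3^2
  = 2 + 3 + 18 = 23.
This bounds M(r) := max_{|z|=r} |p(z)| from above; equality holds iff all terms c_k z^k can be made to align in phase at a single z on |z|=r.
Part (b). At z = 3 (real, on the circle |z| = r):
  p(3) = (2)·3^0 + (-1)·3^1 + (-2)·3^2 = -19.
  |p(3)| = 19.
Check: |p(3)| = 19 ≤ 23 = M_tri(3). ✓ Equality does not hold at z = 3 (the coefficients have mixed signs, so the terms do not all align in phase there).

M_tri(3) = 23; |p(3)| = 19; equality at z=3: no.


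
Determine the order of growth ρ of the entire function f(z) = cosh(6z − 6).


cosh(w) is a linear combination of e^{iw} and e^{−iw} (or e^w, e^{−w} in the hyperbolic case), so |cosh(w)| ≤ e^{|w|}. With w = 6z − 6, |w| ≤ 6|z| + 6 = 6r + 6 on |z| = r, giving M(r) ≤ e^{6r + 6}, so ρ ≤ 1. On a suitable ray (z = it for sin/cos; z = t for sinh/cosh, t real → ∞), |cosh(6z − 6)| grows like e^{6|t|}/2, so ρ ≥ 1. Hence ρ = 1.
Therefore ρ = 1.

Order ρ = 1.


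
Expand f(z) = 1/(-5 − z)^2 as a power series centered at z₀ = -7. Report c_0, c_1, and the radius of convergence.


Let w = z − z₀, so z = z₀ + w.
Then -5 − z = -5 − (z₀ + w) = (-5 − z₀) − w = 2 − w.
f(z) = 1/(2 − w)^2 = (1/(2)^2) · (1 − w/(2))^{−2}.
By the binomial series (1−u)^{−2} = Σ_{n≥0} C(n+1, 1) u^n for |u|<1, with u = w/(2):
  c_n = C(n+1, 1) / (2)^(n+2).
  c_0 = 1/(2)^2 = 1/4.
  c_1 = 2/(2)^3 = 1/4.
The series is valid for |w/d| < 1, i.e. |z − z₀| < |d|.
Radius of convergence: R = |-5 − z₀| = |2| = 2 (distance from z₀ to the singularity z = -5).

c_0 = 1/4, c_1 = 1/4; R = 2.


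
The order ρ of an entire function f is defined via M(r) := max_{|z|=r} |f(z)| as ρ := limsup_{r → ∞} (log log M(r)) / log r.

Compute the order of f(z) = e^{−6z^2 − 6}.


|e^{−6z^2 − 6}| = e^{Re(-6·z^2) + -6} ≤ e^{6|z|^2 + -6} = e^{6r^2 + -6} on |z| = r, so ρ ≤ 2. Choosing z on |z|=r so that -6·z^2 is real positive (always possible by picking arg z appropriately) gives |f(z)| = e^{6r^2 + -6}, matching the bound. The additive constant -6 does not affect log log M(r) ~ 2·log r. Hence ρ = 2.
Therefore ρ = 2.

Order ρ = 2.


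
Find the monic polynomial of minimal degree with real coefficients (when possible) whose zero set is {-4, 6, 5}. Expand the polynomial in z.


The polynomial is p(z) = ∏_{α ∈ S} (z − α), where S = {-4, 6, 5}.
Expanding the product yields: p(z) = z^3 -7·z^2 -14·z + 120.
The resulting polynomial has degree 3 and real coefficients as required.

p(z) = z^3 -7·z^2 -14·z + 120.


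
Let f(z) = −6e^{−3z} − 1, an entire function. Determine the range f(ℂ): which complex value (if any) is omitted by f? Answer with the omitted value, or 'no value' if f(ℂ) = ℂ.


Little Picard bounds the complement of f(ℂ) to at most one point.
e^{−3z} is never zero on ℂ, so -6·e^{−3z} takes every value in ℂ ∖ {0}. Adding -1 shifts the range to ℂ ∖ {-1}. Thus f omits exactly the value -1.

Omitted value: -1.


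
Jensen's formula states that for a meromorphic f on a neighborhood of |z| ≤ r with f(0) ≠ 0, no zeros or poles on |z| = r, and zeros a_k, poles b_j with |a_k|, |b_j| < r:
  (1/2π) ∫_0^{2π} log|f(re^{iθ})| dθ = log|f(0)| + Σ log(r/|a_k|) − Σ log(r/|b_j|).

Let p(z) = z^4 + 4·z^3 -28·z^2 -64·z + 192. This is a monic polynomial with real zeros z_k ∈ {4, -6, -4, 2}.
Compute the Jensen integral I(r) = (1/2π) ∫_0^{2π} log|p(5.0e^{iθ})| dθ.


Zeros: -6, -4, 2, 4; r = 5.0.
Inside |z| < r: -4, 2, 4. Outside (|z| ≥ r): -6.
p(0) = 192, so log|p(0)| = log(192) = 5.2575.
Apply Jensen: I(r) = log|p(0)| + Σ_k log(r/|z_k|), summed over zeros inside |z| < r.
  log(r/|z_k|) for z_k = 4: log(5.0/4) = 0.2231
  log(r/|z_k|) for z_k = -4: log(5.0/4) = 0.2231
  log(r/|z_k|) for z_k = 2: log(5.0/2) = 0.9163
  Outside zeros (-6) contribute nothing to the Jensen sum.
Sum over inside zeros: 1.3626.
I(r) = log|p(0)| + (inside sum) = 5.2575 + 1.3626 = 6.6201.
Note: since some zeros are outside |z| ≤ r, the simplified n·log(r) form does NOT apply — only the inside zeros contribute.

I(r) ≈ 6.6201.


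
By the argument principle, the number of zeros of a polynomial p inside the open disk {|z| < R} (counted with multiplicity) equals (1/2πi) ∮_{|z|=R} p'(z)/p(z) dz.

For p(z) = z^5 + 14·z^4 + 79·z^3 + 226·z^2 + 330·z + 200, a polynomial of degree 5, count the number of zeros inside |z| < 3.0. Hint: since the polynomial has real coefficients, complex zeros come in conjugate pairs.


The zeros of p are: (-3 + 1i), (-3 - 1i), (-2 + 1i), (-2 - 1i), -4.
Their magnitudes are: 3.162, 3.162, 2.236, 2.236, 4.
Zeros with |z| < R = 3.0: (-2 + 1i), (-2 - 1i).
Count = 2.
By the argument principle, (1/2πi) ∮_{|z|=R} p'(z)/p(z) dz equals exactly this count.

Number of zeros inside |z| < 3.0: 2.


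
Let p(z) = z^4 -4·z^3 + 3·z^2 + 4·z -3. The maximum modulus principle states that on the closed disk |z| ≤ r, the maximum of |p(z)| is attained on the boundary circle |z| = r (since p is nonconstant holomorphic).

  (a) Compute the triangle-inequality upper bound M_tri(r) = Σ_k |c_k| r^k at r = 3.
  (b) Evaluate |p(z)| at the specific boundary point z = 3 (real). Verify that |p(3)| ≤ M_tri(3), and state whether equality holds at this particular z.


Coefficients: c_0 = -3, c_1 = 4, c_2 = 3, c_3 = -4, c_4 = 1. Radius r = 3.
Part (a). Triangle bound: M_tri(r) = Σ_k |c_k| r^k
  = |-3|·3^0 + |4|·3^1 + |3|·3^2 + |-4|·3^3 + |1|·3^4
  = 3 + 12 + 27 + 108 + 81 = 231.
This bounds M(r) := max_{|z|=r} |p(z)| from above; equality holds iff all terms c_k z^k can be made to align in phase at a single z on |z|=r.
Part (b). At z = 3 (real, on the circle |z| = r):
  p(3) = (-3)·3^0 + (4)·3^1 + (3)·3^2 + (-4)·3^3 + (1)·3^4 = 9.
  |p(3)| = 9.
Check: |p(3)| = 9 ≤ 231 = M_tri(3). ✓ Equality does not hold at z = 3 (the coefficients have mixed signs, so the terms do not all align in phase there).

M_tri(3) = 231; |p(3)| = 9; equality at z=3: no.


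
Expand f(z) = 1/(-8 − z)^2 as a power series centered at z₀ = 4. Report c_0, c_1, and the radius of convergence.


Let w = z − z₀, so z = z₀ + w.
Then -8 − z = -8 − (z₀ + w) = (-8 − z₀) − w = -12 − w.
f(z) = 1/(-12 − w)^2 = (1/(-12)^2) · (1 − w/(-12))^{−2}.
By the binomial series (1−u)^{−2} = Σ_{n≥0} C(n+1, 1) u^n for |u|<1, with u = w/(-12):
  c_n = C(n+1, 1) / (-12)^(n+2).
  c_0 = 1/(-12)^2 = 1/144.
  c_1 = 2/(-12)^3 = -1/864.
The series is valid for |w/d| < 1, i.e. |z − z₀| < |d|.
Radius of convergence: R = |-8 − z₀| = |-12| = 12 (distance from z₀ to the singularity z = -8).

c_0 = 1/144, c_1 = -1/864; R = 12.


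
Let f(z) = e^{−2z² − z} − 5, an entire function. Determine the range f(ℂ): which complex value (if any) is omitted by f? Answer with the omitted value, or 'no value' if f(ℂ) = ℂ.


Little Picard bounds the complement of f(ℂ) to at most one point.
The exponent g(z) = −2z² − z is a nonconstant polynomial, hence surjective onto ℂ. So e^{g(z)} takes every value in {e^w : w ∈ ℂ} = ℂ ∖ {0}. Adding -5 shifts the range to ℂ ∖ {-5}. f omits exactly -5.

Omitted value: -5.


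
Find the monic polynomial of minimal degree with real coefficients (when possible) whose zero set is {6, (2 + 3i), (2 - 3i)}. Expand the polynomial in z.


The polynomial is p(z) = ∏_{α ∈ S} (z − α), where S = {6, (2 + 3i), (2 - 3i)}.
Expanding the product yields: p(z) = z^3 -10·z^2 + 37·z -78.
Note conjugate pairs combine to real quadratics: (z − (2+3i))(z − (2−3i)) = z² − 4z + 13.
The resulting polynomial has degree 3 and real coefficients as required.

p(z) = z^3 -10·z^2 + 37·z -78.


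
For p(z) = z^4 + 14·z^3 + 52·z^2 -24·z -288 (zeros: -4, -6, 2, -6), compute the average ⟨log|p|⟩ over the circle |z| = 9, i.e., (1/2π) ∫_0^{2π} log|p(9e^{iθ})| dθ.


Zeros: -6, -6, -4, 2; r = 9.
Inside |z| < r: -6, -6, -4, 2. Outside (|z| ≥ r): ∅.
p(0) = -288, so log|p(0)| = log(288) = 5.6630.
Apply Jensen: I(r) = log|p(0)| + Σ_k log(r/|z_k|), summed over zeros inside |z| < r.
  log(r/|z_k|) for z_k = -4: log(9/4) = 0.8109
  log(r/|z_k|) for z_k = -6: log(9/6) = 0.4055
  log(r/|z_k|) for z_k = 2: log(9/2) = 1.5041
  log(r/|z_k|) for z_k = -6: log(9/6) = 0.4055
Sum over inside zeros: 3.1259.
I(r) = log|p(0)| + (inside sum) = 5.6630 + 3.1259 = 8.7889.
Closed form (all zeros inside, monic): I(r) = n·log(r) = 4·log(9) = 8.7889. ✓

I(r) ≈ 8.7889.


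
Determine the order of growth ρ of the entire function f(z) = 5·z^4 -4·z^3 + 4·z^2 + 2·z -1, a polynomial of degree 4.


|f(z)| ≤ Σ|c_k|·r^k = O(r^4) as r → ∞. Polynomial growth is O(e^{r^ε}) for every ε > 0 (since r^4/e^{r^ε} → 0), so ρ ≤ ε for all ε > 0, i.e. ρ = 0. Every nonconstant polynomial has order 0.
Therefore ρ = 0.

Order ρ = 0.


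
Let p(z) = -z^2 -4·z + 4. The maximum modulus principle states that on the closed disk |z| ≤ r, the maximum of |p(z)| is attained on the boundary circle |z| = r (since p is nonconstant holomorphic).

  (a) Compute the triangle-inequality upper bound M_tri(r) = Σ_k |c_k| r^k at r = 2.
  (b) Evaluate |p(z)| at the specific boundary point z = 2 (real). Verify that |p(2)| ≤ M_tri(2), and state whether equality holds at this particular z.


Coefficients: c_0 = 4, c_1 = -4, c_2 = -1. Radius r = 2.
Part (a). Triangle bound: M_tri(r) = Σ_k |c_k| r^k
  = |4|·2^0 + |-4|·2^1 + |-1|·2^2
  = 4 + 8 + 4 = 16.
This bounds M(r) := max_{|z|=r} |p(z)| from above; equality holds iff all terms c_k z^k can be made to align in phase at a single z on |z|=r.
Part (b). At z = 2 (real, on the circle |z| = r):
  p(2) = (4)·2^0 + (-4)·2^1 + (-1)·2^2 = -8.
  |p(2)| = 8.
Check: |p(2)| = 8 ≤ 16 = M_tri(2). ✓ Equality does not hold at z = 2 (the coefficients have mixed signs, so the terms do not all align in phase there).

M_tri(2) = 16; |p(2)| = 8; equality at z=2: no.


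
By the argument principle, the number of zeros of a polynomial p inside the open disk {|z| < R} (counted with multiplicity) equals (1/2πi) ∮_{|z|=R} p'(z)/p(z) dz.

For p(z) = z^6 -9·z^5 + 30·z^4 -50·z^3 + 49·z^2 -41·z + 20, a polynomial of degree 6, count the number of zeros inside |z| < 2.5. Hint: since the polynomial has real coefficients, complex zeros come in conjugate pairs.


The zeros of p are: (2 + 1i), (2 - 1i), 1, (0 + 1i), (0 - 1i), 4.
Their magnitudes are: 2.236, 2.236, 1, 1, 1, 4.
Zeros with |z| < R = 2.5: (2 + 1i), (2 - 1i), 1, (0 + 1i), (0 - 1i).
Count = 5.
By the argument principle, (1/2πi) ∮_{|z|=R} p'(z)/p(z) dz equals exactly this count.

Number of zeros inside |z| < 2.5: 5.


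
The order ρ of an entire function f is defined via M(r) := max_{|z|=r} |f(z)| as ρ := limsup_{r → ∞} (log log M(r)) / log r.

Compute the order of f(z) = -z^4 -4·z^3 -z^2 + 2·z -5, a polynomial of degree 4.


|f(z)| ≤ Σ|c_k|·r^k = O(r^4) as r → ∞. Polynomial growth is O(e^{r^ε}) for every ε > 0 (since r^4/e^{r^ε} → 0), so ρ ≤ ε for all ε > 0, i.e. ρ = 0. Every nonconstant polynomial has order 0.
Therefore ρ = 0.

Order ρ = 0.


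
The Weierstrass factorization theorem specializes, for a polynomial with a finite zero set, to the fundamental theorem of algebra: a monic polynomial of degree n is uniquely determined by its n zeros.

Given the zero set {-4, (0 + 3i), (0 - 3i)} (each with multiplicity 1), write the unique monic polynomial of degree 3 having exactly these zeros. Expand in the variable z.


The polynomial is p(z) = ∏_{α ∈ S} (z − α), where S = {-4, (0 + 3i), (0 - 3i)}.
Expanding the product yields: p(z) = z^3 + 4·z^2 + 9·z + 36.
Note conjugate pairs combine to real quadratics: (z − (0+3i))(z − (0−3i)) = z² + 9.
The resulting polynomial has degree 3 and real coefficients as required.

p(z) = z^3 + 4·z^2 + 9·z + 36.


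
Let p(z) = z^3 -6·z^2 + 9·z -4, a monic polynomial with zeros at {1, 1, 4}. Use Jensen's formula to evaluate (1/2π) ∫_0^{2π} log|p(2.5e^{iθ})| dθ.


Zeros: 1, 1, 4; r = 2.5.
Inside |z| < r: 1, 1. Outside (|z| ≥ r): 4.
p(0) = -4, so log|p(0)| = log(4) = 1.3863.
Apply Jensen: I(r) = log|p(0)| + Σ_k log(r/|z_k|), summed over zeros inside |z| < r.
  log(r/|z_k|) for z_k = 1: log(2.5/1) = 0.9163
  log(r/|z_k|) for z_k = 1: log(2.5/1) = 0.9163
  Outside zeros (4) contribute nothing to the Jensen sum.
Sum over inside zeros: 1.8326.
I(r) = log|p(0)| + (inside sum) = 1.3863 + 1.8326 = 3.2189.
Note: since some zeros are outside |z| ≤ r, the simplified n·log(r) form does NOT apply — only the inside zeros contribute.

I(r) ≈ 3.2189.


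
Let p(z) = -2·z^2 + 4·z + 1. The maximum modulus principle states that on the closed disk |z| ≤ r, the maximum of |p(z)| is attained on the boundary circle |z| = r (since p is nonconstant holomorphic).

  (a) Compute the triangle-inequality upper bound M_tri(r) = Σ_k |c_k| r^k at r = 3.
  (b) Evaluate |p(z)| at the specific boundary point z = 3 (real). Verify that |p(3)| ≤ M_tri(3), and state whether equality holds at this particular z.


Coefficients: c_0 = 1, c_1 = 4, c_2 = -2. Radius r = 3.
Part (a). Triangle bound: M_tri(r) = Σ_k |c_k| r^k
  = |1|·3^0 + |4|·3^1 + |-2|·3^2
  = 1 + 12 + 18 = 31.
This bounds M(r) := max_{|z|=r} |p(z)| from above; equality holds iff all terms c_k z^k can be made to align in phase at a single z on |z|=r.
Part (b). At z = 3 (real, on the circle |z| = r):
  p(3) = (1)·3^0 + (4)·3^1 + (-2)·3^2 = -5.
  |p(3)| = 5.
Check: |p(3)| = 5 ≤ 31 = M_tri(3). ✓ Equality does not hold at z = 3 (the coefficients have mixed signs, so the terms do not all align in phase there).

M_tri(3) = 31; |p(3)| = 5; equality at z=3: no.


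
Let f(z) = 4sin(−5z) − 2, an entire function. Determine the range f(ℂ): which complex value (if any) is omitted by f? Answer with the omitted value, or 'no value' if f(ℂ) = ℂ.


Little Picard bounds the complement of f(ℂ) to at most one point.
sin is entire and surjective onto ℂ: for every w ∈ ℂ, sin(ζ) = w has a solution ζ ∈ ℂ (e.g., via the complex inverse arcsin). With ζ = −5z this gives z = ζ/(-5). Then 4·sin(−5z) takes every value in 4·ℂ = ℂ, and adding -2 is a bijection of ℂ. So f is surjective and omits no value. (Note: only on the real line is sin bounded by [−1, 1].)

Omitted value: no value.


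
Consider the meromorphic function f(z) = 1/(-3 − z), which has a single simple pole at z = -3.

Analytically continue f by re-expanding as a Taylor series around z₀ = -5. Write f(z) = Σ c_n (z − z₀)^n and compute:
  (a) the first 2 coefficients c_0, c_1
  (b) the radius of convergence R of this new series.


Let w = z − z₀, so z = z₀ + w.
Then -3 − z = -3 − (z₀ + w) = (-3 − z₀) − w = 2 − w.
f(z) = 1/(2 − w) = (1/(2)) · 1/(1 − w/(2)) = Σ_{n≥0} w^n / (2)^(n+1).
So c_n = 1/(2)^(n+1):
  c_0 = 1/(2)^1 = 1/2.
  c_1 = 1/(2)^2 = 1/4.
The series is valid for |w/d| < 1, i.e. |z − z₀| < |d|.
Radius of convergence: R = |-3 − z₀| = |2| = 2 (distance from z₀ to the singularity z = -3).

c_0 = 1/2, c_1 = 1/4; R = 2.


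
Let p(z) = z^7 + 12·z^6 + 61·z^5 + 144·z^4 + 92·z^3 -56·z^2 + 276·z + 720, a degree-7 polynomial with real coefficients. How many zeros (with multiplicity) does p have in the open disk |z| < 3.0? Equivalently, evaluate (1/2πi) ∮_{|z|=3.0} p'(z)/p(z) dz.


The zeros of p are: (1 + 1i), (1 - 1i), (-3 + 3i), (-3 - 3i), (-2 + 1i), (-2 - 1i), -4.
Their magnitudes are: 1.414, 1.414, 4.243, 4.243, 2.236, 2.236, 4.
Zeros with |z| < R = 3.0: (1 + 1i), (1 - 1i), (-2 + 1i), (-2 - 1i).
Count = 4.
By the argument principle, (1/2πi) ∮_{|z|=R} p'(z)/p(z) dz equals exactly this count.

Number of zeros inside |z| < 3.0: 4.


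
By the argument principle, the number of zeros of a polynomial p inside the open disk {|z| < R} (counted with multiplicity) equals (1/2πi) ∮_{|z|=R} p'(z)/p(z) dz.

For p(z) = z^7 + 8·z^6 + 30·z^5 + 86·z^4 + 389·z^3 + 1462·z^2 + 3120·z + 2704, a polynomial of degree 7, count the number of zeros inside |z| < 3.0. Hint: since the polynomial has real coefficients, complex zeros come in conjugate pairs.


The zeros of p are: -2, (-3 + 2i), (-3 - 2i), (2 + 3i), (2 - 3i), (-2 + 2i), (-2 - 2i).
Their magnitudes are: 2, 3.606, 3.606, 3.606, 3.606, 2.828, 2.828.
Zeros with |z| < R = 3.0: -2, (-2 + 2i), (-2 - 2i).
Count = 3.
By the argument principle, (1/2πi) ∮_{|z|=R} p'(z)/p(z) dz equals exactly this count.

Number of zeros inside |z| < 3.0: 3.


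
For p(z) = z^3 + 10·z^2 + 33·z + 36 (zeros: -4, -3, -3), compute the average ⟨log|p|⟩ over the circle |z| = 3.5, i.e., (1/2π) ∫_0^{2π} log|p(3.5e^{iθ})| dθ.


Zeros: -4, -3, -3; r = 3.5.
Inside |z| < r: -3, -3. Outside (|z| ≥ r): -4.
p(0) = 36, so log|p(0)| = log(36) = 3.5835.
Apply Jensen: I(r) = log|p(0)| + Σ_k log(r/|z_k|), summed over zeros inside |z| < r.
  log(r/|z_k|) for z_k = -3: log(3.5/3) = 0.1542
  log(r/|z_k|) for z_k = -3: log(3.5/3) = 0.1542
  Outside zeros (-4) contribute nothing to the Jensen sum.
Sum over inside zeros: 0.3083.
I(r) = log|p(0)| + (inside sum) = 3.5835 + 0.3083 = 3.8918.
Note: since some zeros are outside |z| ≤ r, the simplified n·log(r) form does NOT apply — only the inside zeros contribute.

I(r) ≈ 3.8918.


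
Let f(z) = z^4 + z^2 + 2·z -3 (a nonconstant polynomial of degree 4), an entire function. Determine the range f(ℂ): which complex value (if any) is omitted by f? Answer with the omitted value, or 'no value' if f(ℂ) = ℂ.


Little Picard bounds the complement of f(ℂ) to at most one point.
For every w ∈ ℂ, the equation p(z) − w = 0 is a nonconstant polynomial in z and hence has at least one root by the fundamental theorem of algebra. So p is surjective onto ℂ, omitting no value.

Omitted value: no value.


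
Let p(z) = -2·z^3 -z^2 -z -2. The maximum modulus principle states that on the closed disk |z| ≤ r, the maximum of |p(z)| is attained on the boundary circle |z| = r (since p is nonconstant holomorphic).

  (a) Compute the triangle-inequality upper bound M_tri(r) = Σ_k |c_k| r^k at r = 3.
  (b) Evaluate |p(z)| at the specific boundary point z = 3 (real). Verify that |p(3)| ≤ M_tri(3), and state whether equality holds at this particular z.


Coefficients: c_0 = -2, c_1 = -1, c_2 = -1, c_3 = -2. Radius r = 3.
Part (a). Triangle bound: M_tri(r) = Σ_k |c_k| r^k
  = |-2|·3^0 + |-1|·3^1 + |-1|·3^2 + |-2|·3^3
  = 2 + 3 + 9 + 54 = 68.
This bounds M(r) := max_{|z|=r} |p(z)| from above; equality holds iff all terms c_k z^k can be made to align in phase at a single z on |z|=r.
Part (b). At z = 3 (real, on the circle |z| = r):
  p(3) = (-2)·3^0 + (-1)·3^1 + (-1)·3^2 + (-2)·3^3 = -68.
  |p(3)| = 68.
Since all nonzero coefficients share the same sign, |p(3)| = 68 = M_tri(3); the triangle bound is attained at z = 3, so in fact M(r) = 68.

M_tri(3) = 68; |p(3)| = 68; equality at z=3: yes.
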